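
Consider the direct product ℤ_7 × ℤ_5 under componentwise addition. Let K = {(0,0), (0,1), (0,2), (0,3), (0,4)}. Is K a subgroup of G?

|K| = 5 divides |G| = 35, consistent with Lagrange.
K contains the identity, every element's inverse is in K, and K is closed under +: it is a subgroup.
In fact K = ⟨(0,1)⟩.

Yes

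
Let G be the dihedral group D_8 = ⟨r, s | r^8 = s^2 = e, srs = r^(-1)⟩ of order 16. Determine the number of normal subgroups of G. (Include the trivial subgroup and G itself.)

G has 19 subgroups. Checking conjugation-invariance by order — order 1: 1/1 normal; order 2: 1/9 normal; order 4: 1/5 normal; order 8: 3/3 normal; order 16: 1/1 normal.
Total normal subgroups: 7.

7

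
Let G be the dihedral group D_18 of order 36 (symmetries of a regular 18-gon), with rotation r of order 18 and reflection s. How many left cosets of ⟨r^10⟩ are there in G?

|⟨r^10⟩| = 9 and |G| = 36.
By Lagrange, [G : H] = |G|/|H| = 36/9 = 4.

4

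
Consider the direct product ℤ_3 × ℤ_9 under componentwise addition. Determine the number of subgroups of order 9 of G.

|G| = 27 and 9 | 27, so subgroups of order 9 are possible by Lagrange.
The subgroups of order 9 are: {(0,0), (0,1), (0,2), (0,3), (0,4), (0,5), (0,6), (0,7), (0,8)}; {(0,0), (0,3), (0,6), (1,0), (1,3), (1,6), (2,0), (2,3), (2,6)}; {(0,0), (0,3), (0,6), (1,1), (1,4), (1,7), (2,2), (2,5), (2,8)}; {(0,0), (0,3), (0,6), (1,2), (1,5), (1,8), (2,1), (2,4), (2,7)}.
So G has 4 subgroups of order 9.

4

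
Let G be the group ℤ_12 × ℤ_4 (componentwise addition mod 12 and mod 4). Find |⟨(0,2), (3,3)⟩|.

|⟨(0,2)⟩| = 2 and |⟨(3,3)⟩| = 4, so |H| is a multiple of lcm(2, 4) = 4 and divides |G| = 48.
Closing under the operation: H = {(0,0), (0,2), (3,1), (3,3), (6,0), (6,2), (9,1), (9,3)}, so |H| = 8.

8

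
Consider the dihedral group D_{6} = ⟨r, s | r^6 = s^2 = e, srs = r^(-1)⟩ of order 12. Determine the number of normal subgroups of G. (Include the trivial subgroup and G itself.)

G has 16 subgroups. Checking conjugation-invariance by order — order 1: 1/1 normal; order 2: 1/7 normal; order 3: 1/1 normal; order 4: 0/3 normal; order 6: 3/3 normal; order 12: 1/1 normal.
Total normal subgroups: 7.

7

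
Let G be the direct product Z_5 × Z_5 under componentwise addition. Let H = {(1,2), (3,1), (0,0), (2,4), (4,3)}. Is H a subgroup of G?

Yes

|H| = 5 divides |G| = 25, consistent with Lagrange.
H contains the identity, every element's inverse is in H, and H is closed under +: it is a subgroup.
In fact H = ⟨(4,3)⟩.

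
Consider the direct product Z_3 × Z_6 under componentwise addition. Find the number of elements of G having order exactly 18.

0

An element (a,b) has order lcm(ord(a), ord(b)); count pairs with lcm equal to 18.
Enumerating gives 0 such elements.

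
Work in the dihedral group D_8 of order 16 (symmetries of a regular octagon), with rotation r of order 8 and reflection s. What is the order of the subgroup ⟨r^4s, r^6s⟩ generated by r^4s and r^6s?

8

|⟨r^4s⟩| = 2 and |⟨r^6s⟩| = 2, so |H| is a multiple of lcm(2, 2) = 2 and divides |G| = 16.
Closing under the operation: H = {e, r^2, r^4, r^6, s, r^2s, r^4s, r^6s}, so |H| = 8.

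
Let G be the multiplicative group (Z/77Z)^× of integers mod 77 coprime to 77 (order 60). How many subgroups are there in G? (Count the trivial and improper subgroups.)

|G| = 60, so by Lagrange every subgroup order divides 60. Divisors: 1, 2, 3, 4, 5, 6, 10, 12, 15, 20, 30, 60.
Subgroups by order — order 1: 1; order 2: 3; order 3: 1; order 4: 1; order 5: 1; order 6: 3; order 10: 3; order 12: 1; order 15: 1; order 20: 1; order 30: 3; order 60: 1.
Total: 1 + 3 + 1 + 1 + 1 + 3 + 3 + 1 + 1 + 1 + 3 + 1 = 20.

20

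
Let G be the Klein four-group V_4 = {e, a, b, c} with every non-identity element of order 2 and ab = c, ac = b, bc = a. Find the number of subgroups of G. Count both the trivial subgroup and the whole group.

5

|G| = 4, so by Lagrange every subgroup order divides 4. Divisors: 1, 2, 4.
Subgroups by order — order 1: 1; order 2: 3; order 4: 1.
Total: 1 + 3 + 1 = 5.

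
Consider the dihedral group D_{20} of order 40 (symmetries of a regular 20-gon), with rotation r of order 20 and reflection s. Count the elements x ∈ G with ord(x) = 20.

The elements of order 20 are: r, r^3, r^7, r^9, r^11, r^13, r^17, r^19.
That's 8.

8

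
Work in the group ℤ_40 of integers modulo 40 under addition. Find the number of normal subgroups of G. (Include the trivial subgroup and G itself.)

G is abelian, so every subgroup is normal.
G has 8 subgroups in total, hence 8 normal subgroups.

8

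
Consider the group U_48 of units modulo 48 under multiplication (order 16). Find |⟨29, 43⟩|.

8

|⟨29⟩| = 4 and |⟨43⟩| = 4, so |H| is a multiple of lcm(4, 4) = 4 and divides |G| = 16.
Closing under the operation: H = {1, 5, 19, 23, 25, 29, 43, 47}, so |H| = 8.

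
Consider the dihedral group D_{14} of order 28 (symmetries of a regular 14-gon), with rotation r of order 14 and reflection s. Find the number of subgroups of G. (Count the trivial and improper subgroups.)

|G| = 28, so by Lagrange every subgroup order divides 28. Divisors: 1, 2, 4, 7, 14, 28.
Subgroups by order — order 1: 1; order 2: 15; order 4: 7; order 7: 1; order 14: 3; order 28: 1.
Total: 1 + 15 + 7 + 1 + 3 + 1 = 28.

28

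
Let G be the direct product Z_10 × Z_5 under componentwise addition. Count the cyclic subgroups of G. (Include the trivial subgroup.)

Each element a generates a cyclic subgroup ⟨a⟩; distinct elements may generate the same one (a cyclic group of order d has φ(d) generators).
Cyclic subgroups by order — order 1: 1; order 2: 1; order 5: 6; order 10: 6.
Total: 14.

14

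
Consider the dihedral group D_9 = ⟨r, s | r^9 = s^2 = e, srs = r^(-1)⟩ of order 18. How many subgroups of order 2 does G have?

9

|G| = 18 and 2 | 18, so subgroups of order 2 are possible by Lagrange.
The subgroups of order 2 are: {e, r^2s}; {e, r^3s}; {e, r^4s}; {e, r^5s}; … (9 in all).
So G has 9 subgroups of order 2.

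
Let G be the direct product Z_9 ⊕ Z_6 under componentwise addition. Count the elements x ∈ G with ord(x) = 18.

18

An element (a,b) has order lcm(ord(a), ord(b)); count pairs with lcm equal to 18.
Enumerating gives 18 such elements.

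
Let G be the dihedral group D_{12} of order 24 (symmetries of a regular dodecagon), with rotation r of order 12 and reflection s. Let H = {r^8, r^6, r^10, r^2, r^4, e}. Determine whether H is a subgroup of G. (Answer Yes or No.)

Yes

|H| = 6 divides |G| = 24, consistent with Lagrange.
H contains the identity, every element's inverse is in H, and H is closed under ·: it is a subgroup.
In fact H = ⟨r^10⟩.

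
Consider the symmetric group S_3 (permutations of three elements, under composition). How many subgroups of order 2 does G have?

3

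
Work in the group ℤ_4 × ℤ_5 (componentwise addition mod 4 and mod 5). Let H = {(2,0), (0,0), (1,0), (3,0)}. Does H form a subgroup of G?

Yes

|H| = 4 divides |G| = 20, consistent with Lagrange.
H contains the identity, every element's inverse is in H, and H is closed under +: it is a subgroup.
In fact H = ⟨(1,0)⟩.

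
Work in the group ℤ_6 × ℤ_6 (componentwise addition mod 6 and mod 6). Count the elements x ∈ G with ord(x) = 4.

0

An element (a,b) has order lcm(ord(a), ord(b)); count pairs with lcm equal to 4.
Enumerating gives 0 such elements.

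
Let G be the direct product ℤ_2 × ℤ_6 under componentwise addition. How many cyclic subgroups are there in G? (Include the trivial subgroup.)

Group the elements of G by the cyclic subgroup they generate; each cyclic subgroup of order d accounts for φ(d) elements.
Cyclic subgroups by order — order 1: 1; order 2: 3; order 3: 1; order 6: 3.
Total: 8.

8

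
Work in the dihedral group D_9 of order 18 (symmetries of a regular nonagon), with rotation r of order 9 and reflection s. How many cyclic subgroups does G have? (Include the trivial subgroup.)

Group the elements of G by the cyclic subgroup they generate; each cyclic subgroup of order d accounts for φ(d) elements.
Cyclic subgroups by order — order 1: 1; order 2: 9; order 3: 1; order 9: 1.
Total: 12.

12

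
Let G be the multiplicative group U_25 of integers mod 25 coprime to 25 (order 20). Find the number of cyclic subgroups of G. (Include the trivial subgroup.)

Each element a generates a cyclic subgroup ⟨a⟩; distinct elements may generate the same one (a cyclic group of order d has φ(d) generators).
Cyclic subgroups by order — order 1: 1; order 2: 1; order 4: 1; order 5: 1; order 10: 1; order 20: 1.
Total: 6.

6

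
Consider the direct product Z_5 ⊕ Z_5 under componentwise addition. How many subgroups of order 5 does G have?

|G| = 25 and 5 | 25, so subgroups of order 5 are possible by Lagrange.
The subgroups of order 5 are: {(0,0), (0,1), (0,2), (0,3), (0,4)}; {(0,0), (1,0), (2,0), (3,0), (4,0)}; {(0,0), (1,1), (2,2), (3,3), (4,4)}; {(0,0), (1,2), (2,4), (3,1), (4,3)}; … (6 in all).
So G has 6 subgroups of order 5.

6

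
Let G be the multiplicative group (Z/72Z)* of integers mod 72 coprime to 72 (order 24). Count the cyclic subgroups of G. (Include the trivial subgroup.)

Each element a generates a cyclic subgroup ⟨a⟩; distinct elements may generate the same one (a cyclic group of order d has φ(d) generators).
Cyclic subgroups by order — order 1: 1; order 2: 7; order 3: 1; order 6: 7.
Total: 16.

16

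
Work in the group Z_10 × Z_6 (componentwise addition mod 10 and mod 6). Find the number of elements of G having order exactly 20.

An element (a,b) has order lcm(ord(a), ord(b)); count pairs with lcm equal to 20.
Enumerating gives 0 such elements.

0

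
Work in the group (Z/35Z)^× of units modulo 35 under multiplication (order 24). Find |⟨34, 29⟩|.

|⟨34⟩| = 2 and |⟨29⟩| = 2, so |H| is a multiple of lcm(2, 2) = 2 and divides |G| = 24.
Closing under the operation: H = {1, 6, 29, 34}, so |H| = 4.

4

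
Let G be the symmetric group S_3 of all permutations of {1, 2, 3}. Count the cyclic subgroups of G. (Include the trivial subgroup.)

Each element a generates a cyclic subgroup ⟨a⟩; distinct elements may generate the same one (a cyclic group of order d has φ(d) generators).
Cyclic subgroups by order — order 1: 1; order 2: 3; order 3: 1.
Total: 5.

5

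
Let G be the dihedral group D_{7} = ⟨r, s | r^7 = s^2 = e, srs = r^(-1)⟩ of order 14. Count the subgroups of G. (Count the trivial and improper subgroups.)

10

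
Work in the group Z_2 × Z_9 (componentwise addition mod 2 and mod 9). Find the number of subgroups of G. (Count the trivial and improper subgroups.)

6

|G| = 18, so by Lagrange every subgroup order divides 18. Divisors: 1, 2, 3, 6, 9, 18.
Subgroups by order — order 1: 1; order 2: 1; order 3: 1; order 6: 1; order 9: 1; order 18: 1.
Total: 1 + 1 + 1 + 1 + 1 + 1 = 6.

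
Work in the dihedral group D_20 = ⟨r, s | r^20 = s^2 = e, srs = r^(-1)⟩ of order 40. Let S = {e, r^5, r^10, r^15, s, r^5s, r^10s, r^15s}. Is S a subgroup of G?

Yes

|S| = 8 divides |G| = 40, consistent with Lagrange.
S contains the identity, every element's inverse is in S, and S is closed under ·: it is a subgroup.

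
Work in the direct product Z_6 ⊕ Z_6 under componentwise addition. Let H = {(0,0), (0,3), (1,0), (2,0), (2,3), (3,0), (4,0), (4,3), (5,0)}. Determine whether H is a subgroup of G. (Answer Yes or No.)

Closure fails: (4,3) + (3,0) = (1,3) ∉ H. So H is not a subgroup.

No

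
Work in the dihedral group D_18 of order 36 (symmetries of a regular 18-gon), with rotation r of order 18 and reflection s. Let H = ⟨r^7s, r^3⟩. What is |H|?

|⟨r^7s⟩| = 2 and |⟨r^3⟩| = 6, so |H| is a multiple of lcm(2, 6) = 6 and divides |G| = 36.
Closing under the operation: H = {e, r^3, r^6, r^9, r^12, r^15, rs, r^4s, r^7s, r^10s, r^13s, r^16s}, so |H| = 12.

12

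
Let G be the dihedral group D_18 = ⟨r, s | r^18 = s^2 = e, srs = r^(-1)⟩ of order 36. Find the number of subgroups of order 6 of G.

7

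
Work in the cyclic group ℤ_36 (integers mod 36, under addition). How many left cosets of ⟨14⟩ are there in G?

|⟨14⟩| = 18 and |G| = 36.
By Lagrange, [G : H] = |G|/|H| = 36/18 = 2.

2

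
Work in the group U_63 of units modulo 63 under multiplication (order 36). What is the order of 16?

3

Compute successive powers of 16 mod 63: 16, 4, 1; 16^3 ≡ 1 (mod 63).
So |⟨16⟩| = 3.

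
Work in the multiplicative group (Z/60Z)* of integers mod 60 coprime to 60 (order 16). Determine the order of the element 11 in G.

2

Compute successive powers of 11 mod 60: 11, 1; 11^2 ≡ 1 (mod 60).
So |⟨11⟩| = 2.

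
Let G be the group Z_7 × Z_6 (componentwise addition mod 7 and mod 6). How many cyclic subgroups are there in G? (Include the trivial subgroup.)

A cyclic subgroup of order d is generated by each of its φ(d) elements of order d, so the cyclic subgroups of order d number (#elements of order d)/φ(d).
Cyclic subgroups by order — order 1: 1; order 2: 1; order 3: 1; order 6: 1; order 7: 1; order 14: 1; order 21: 1; order 42: 1.
Total: 8.

8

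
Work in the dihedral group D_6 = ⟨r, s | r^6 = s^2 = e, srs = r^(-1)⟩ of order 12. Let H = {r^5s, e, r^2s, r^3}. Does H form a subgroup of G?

|H| = 4 divides |G| = 12, consistent with Lagrange.
H contains the identity, every element's inverse is in H, and H is closed under ·: it is a subgroup.

Yes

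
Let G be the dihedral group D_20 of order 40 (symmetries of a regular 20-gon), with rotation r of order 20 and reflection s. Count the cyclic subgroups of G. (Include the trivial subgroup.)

26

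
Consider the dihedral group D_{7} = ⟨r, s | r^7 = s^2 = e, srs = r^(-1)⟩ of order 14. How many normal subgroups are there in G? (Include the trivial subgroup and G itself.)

G has 10 subgroups. Checking conjugation-invariance by order — order 1: 1/1 normal; order 2: 0/7 normal; order 7: 1/1 normal; order 14: 1/1 normal.
Total normal subgroups: 3.

3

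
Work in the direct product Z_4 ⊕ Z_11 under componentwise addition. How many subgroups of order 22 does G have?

1

|G| = 44 and 22 | 44, so subgroups of order 22 are possible by Lagrange.
The subgroups of order 22 are: {(0,0), (0,1), (0,2), (0,3), (0,4), (0,5), (0,6), (0,7), (0,8), (0,9), (0,10), (2,0), (2,1), (2,2), (2,3), (2,4), (2,5), (2,6), (2,7), (2,8), (2,9), (2,10)}.
So G has 1 subgroup of order 22.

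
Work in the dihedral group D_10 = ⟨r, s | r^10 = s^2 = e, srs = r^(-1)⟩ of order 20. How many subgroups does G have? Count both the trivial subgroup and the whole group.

22

|G| = 20, so by Lagrange every subgroup order divides 20. Divisors: 1, 2, 4, 5, 10, 20.
Subgroups by order — order 1: 1; order 2: 11; order 4: 5; order 5: 1; order 10: 3; order 20: 1.
Total: 1 + 11 + 5 + 1 + 3 + 1 = 22.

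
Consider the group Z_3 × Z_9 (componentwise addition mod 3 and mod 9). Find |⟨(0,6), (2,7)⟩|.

9

|⟨(0,6)⟩| = 3 and |⟨(2,7)⟩| = 9, so |H| is a multiple of lcm(3, 9) = 9 and divides |G| = 27.
Closing under the operation: H = {(0,0), (0,3), (0,6), (1,2), (1,5), (1,8), (2,1), (2,4), (2,7)}, so |H| = 9.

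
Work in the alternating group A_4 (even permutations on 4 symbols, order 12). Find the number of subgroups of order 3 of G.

4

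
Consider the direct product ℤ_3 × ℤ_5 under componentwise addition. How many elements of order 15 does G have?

8

An element (a,b) has order lcm(ord(a), ord(b)); count pairs with lcm equal to 15.
Enumerating gives 8 such elements.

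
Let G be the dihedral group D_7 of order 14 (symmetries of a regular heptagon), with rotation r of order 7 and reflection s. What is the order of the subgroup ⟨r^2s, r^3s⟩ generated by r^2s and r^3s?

|⟨r^2s⟩| = 2 and |⟨r^3s⟩| = 2, so |H| is a multiple of lcm(2, 2) = 2 and divides |G| = 14.
Closing {r^2s, r^3s} under the group operation gives all of G, so |H| = 14.

14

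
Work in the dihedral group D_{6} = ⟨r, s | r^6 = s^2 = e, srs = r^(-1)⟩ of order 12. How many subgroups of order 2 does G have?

|G| = 12 and 2 | 12, so subgroups of order 2 are possible by Lagrange.
The subgroups of order 2 are: {e, r^2s}; {e, r^3}; {e, r^3s}; {e, r^4s}; … (7 in all).
So G has 7 subgroups of order 2.

7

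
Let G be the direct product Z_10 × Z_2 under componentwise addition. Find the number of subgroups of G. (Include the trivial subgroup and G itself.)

10

|G| = 20, so by Lagrange every subgroup order divides 20. Divisors: 1, 2, 4, 5, 10, 20.
Subgroups by order — order 1: 1; order 2: 3; order 4: 1; order 5: 1; order 10: 3; order 20: 1.
Total: 1 + 3 + 1 + 1 + 3 + 1 = 10.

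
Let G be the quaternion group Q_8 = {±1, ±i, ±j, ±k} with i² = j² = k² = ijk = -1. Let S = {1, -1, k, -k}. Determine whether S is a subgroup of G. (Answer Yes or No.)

Yes

|S| = 4 divides |G| = 8, consistent with Lagrange.
S contains the identity, every element's inverse is in S, and S is closed under ·: it is a subgroup.
In fact S = ⟨-k⟩.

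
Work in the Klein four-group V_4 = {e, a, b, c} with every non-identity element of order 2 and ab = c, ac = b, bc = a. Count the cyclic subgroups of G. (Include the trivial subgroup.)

A cyclic subgroup of order d is generated by each of its φ(d) elements of order d, so the cyclic subgroups of order d number (#elements of order d)/φ(d).
Cyclic subgroups by order — order 1: 1; order 2: 3.
Total: 4.

4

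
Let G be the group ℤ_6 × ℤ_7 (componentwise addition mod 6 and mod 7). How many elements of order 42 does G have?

An element (a,b) has order lcm(ord(a), ord(b)); count pairs with lcm equal to 42.
Enumerating gives 12 such elements.

12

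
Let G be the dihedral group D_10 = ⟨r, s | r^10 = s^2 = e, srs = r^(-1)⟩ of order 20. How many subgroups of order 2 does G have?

|G| = 20 and 2 | 20, so subgroups of order 2 are possible by Lagrange.
The subgroups of order 2 are: {e, r^2s}; {e, r^3s}; {e, r^4s}; {e, r^5}; … (11 in all).
So G has 11 subgroups of order 2.

11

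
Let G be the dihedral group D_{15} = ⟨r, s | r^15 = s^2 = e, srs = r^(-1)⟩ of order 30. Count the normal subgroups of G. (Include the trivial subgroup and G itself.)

G has 28 subgroups. Checking conjugation-invariance by order — order 1: 1/1 normal; order 2: 0/15 normal; order 3: 1/1 normal; order 5: 1/1 normal; order 6: 0/5 normal; order 10: 0/3 normal; order 15: 1/1 normal; order 30: 1/1 normal.
Total normal subgroups: 5.

5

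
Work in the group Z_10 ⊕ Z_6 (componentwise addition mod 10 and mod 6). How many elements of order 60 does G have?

0

An element (a,b) has order lcm(ord(a), ord(b)); count pairs with lcm equal to 60.
Enumerating gives 0 such elements.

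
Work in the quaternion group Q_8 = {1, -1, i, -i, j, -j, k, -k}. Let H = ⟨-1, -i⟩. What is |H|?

|⟨-1⟩| = 2 and |⟨-i⟩| = 4, so |H| is a multiple of lcm(2, 4) = 4 and divides |G| = 8.
Closing under the operation: H = {1, -1, i, -i}, so |H| = 4.

4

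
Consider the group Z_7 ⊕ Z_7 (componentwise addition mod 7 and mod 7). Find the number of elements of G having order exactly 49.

An element (a,b) has order lcm(ord(a), ord(b)); count pairs with lcm equal to 49.
Enumerating gives 0 such elements.

0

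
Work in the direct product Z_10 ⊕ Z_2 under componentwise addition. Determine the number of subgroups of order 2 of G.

|G| = 20 and 2 | 20, so subgroups of order 2 are possible by Lagrange.
The subgroups of order 2 are: {(0,0), (0,1)}; {(0,0), (5,0)}; {(0,0), (5,1)}.
So G has 3 subgroups of order 2.

3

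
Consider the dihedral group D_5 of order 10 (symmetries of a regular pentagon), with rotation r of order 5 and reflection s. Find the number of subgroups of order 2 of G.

|G| = 10 and 2 | 10, so subgroups of order 2 are possible by Lagrange.
The subgroups of order 2 are: {e, r^2s}; {e, r^3s}; {e, r^4s}; {e, rs}; … (5 in all).
So G has 5 subgroups of order 2.

5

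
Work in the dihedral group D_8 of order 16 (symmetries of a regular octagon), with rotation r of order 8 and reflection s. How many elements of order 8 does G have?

The elements of order 8 are: r, r^3, r^5, r^7.
That's 4.

4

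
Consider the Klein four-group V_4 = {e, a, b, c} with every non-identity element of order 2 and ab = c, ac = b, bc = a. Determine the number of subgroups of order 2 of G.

3

|G| = 4 and 2 | 4, so subgroups of order 2 are possible by Lagrange.
The subgroups of order 2 are: {e, a}; {e, b}; {e, c}.
So G has 3 subgroups of order 2.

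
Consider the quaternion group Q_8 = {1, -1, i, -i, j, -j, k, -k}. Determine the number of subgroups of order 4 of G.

3

|G| = 8 and 4 | 8, so subgroups of order 4 are possible by Lagrange.
The subgroups of order 4 are: {1, -1, i, -i}; {1, -1, j, -j}; {1, -1, k, -k}.
So G has 3 subgroups of order 4.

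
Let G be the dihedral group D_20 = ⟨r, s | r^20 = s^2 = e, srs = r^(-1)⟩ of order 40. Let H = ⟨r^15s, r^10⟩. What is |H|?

4

|⟨r^15s⟩| = 2 and |⟨r^10⟩| = 2, so |H| is a multiple of lcm(2, 2) = 2 and divides |G| = 40.
Closing under the operation: H = {e, r^10, r^5s, r^15s}, so |H| = 4.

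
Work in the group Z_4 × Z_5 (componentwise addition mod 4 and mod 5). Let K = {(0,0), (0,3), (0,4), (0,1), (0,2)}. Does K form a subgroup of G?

|K| = 5 divides |G| = 20, consistent with Lagrange.
K contains the identity, every element's inverse is in K, and K is closed under +: it is a subgroup.
In fact K = ⟨(0,1)⟩.

Yes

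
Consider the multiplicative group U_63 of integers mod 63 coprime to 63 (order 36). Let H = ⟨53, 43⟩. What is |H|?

18

|⟨53⟩| = 6 and |⟨43⟩| = 3, so |H| is a multiple of lcm(6, 3) = 6 and divides |G| = 36.
Closing under the operation: H = {1, 2, 4, 8, 11, 16, 22, 23, 25, 29, 32, 37, 43, 44, 46, 50, 53, 58}, so |H| = 18.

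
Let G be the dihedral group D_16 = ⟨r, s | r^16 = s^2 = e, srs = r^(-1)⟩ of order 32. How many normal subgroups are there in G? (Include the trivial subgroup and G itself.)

G has 36 subgroups. Checking conjugation-invariance by order — order 1: 1/1 normal; order 2: 1/17 normal; order 4: 1/9 normal; order 8: 1/5 normal; order 16: 3/3 normal; order 32: 1/1 normal.
Total normal subgroups: 8.

8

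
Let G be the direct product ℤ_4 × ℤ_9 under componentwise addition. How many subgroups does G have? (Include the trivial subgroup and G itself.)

9

|G| = 36, so by Lagrange every subgroup order divides 36. Divisors: 1, 2, 3, 4, 6, 9, 12, 18, 36.
Subgroups by order — order 1: 1; order 2: 1; order 3: 1; order 4: 1; order 6: 1; order 9: 1; order 12: 1; order 18: 1; order 36: 1.
Total: 1 + 1 + 1 + 1 + 1 + 1 + 1 + 1 + 1 = 9.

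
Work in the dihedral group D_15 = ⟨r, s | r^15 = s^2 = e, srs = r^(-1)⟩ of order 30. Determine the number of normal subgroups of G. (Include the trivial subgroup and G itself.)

5

G has 28 subgroups. Checking conjugation-invariance by order — order 1: 1/1 normal; order 2: 0/15 normal; order 3: 1/1 normal; order 5: 1/1 normal; order 6: 0/5 normal; order 10: 0/3 normal; order 15: 1/1 normal; order 30: 1/1 normal.
Total normal subgroups: 5.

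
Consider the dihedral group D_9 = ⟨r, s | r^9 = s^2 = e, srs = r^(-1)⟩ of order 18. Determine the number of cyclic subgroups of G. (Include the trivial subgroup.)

12

Each element a generates a cyclic subgroup ⟨a⟩; distinct elements may generate the same one (a cyclic group of order d has φ(d) generators).
Cyclic subgroups by order — order 1: 1; order 2: 9; order 3: 1; order 9: 1.
Total: 12.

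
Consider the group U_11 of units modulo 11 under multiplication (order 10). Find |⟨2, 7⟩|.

|⟨2⟩| = 10 and |⟨7⟩| = 10, so |H| is a multiple of lcm(10, 10) = 10 and divides |G| = 10.
Closing {2, 7} under the group operation gives all of G, so |H| = 10.

10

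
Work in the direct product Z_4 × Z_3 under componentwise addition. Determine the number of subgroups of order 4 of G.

|G| = 12 and 4 | 12, so subgroups of order 4 are possible by Lagrange.
The subgroups of order 4 are: {(0,0), (1,0), (2,0), (3,0)}.
So G has 1 subgroup of order 4.

1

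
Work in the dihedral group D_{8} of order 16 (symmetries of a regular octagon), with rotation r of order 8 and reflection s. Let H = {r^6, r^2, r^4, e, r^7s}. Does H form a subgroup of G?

|H| = 5 does not divide |G| = 16, so by Lagrange H is not a subgroup.

No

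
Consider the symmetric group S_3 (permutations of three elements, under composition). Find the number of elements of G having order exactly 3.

The elements of order 3 are: (1 2 3), (1 3 2).
That's 2.

2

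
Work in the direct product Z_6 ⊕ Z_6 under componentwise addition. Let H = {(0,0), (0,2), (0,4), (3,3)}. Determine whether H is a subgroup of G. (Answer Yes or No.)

Closure fails: (0,2) + (3,3) = (3,5) ∉ H. So H is not a subgroup.

No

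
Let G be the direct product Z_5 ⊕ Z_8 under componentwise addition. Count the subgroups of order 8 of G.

1

|G| = 40 and 8 | 40, so subgroups of order 8 are possible by Lagrange.
The subgroups of order 8 are: {(0,0), (0,1), (0,2), (0,3), (0,4), (0,5), (0,6), (0,7)}.
So G has 1 subgroup of order 8.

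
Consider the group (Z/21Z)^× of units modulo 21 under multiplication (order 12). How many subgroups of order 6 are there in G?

3

|G| = 12 and 6 | 12, so subgroups of order 6 are possible by Lagrange.
The subgroups of order 6 are: {1, 4, 10, 13, 16, 19}; {1, 2, 4, 8, 11, 16}; {1, 4, 5, 16, 17, 20}.
So G has 3 subgroups of order 6.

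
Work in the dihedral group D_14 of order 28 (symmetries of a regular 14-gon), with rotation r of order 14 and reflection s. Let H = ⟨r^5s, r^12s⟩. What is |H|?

|⟨r^5s⟩| = 2 and |⟨r^12s⟩| = 2, so |H| is a multiple of lcm(2, 2) = 2 and divides |G| = 28.
Closing under the operation: H = {e, r^7, r^5s, r^12s}, so |H| = 4.

4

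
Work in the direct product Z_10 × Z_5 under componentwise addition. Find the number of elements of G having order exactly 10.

24

An element (a,b) has order lcm(ord(a), ord(b)); count pairs with lcm equal to 10.
Enumerating gives 24 such elements.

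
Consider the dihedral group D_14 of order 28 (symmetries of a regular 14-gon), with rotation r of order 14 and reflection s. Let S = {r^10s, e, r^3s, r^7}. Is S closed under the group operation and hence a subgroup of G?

|S| = 4 divides |G| = 28, consistent with Lagrange.
S contains the identity, every element's inverse is in S, and S is closed under ·: it is a subgroup.

Yes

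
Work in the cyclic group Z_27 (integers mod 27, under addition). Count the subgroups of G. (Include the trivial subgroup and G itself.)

Subgroups of the cyclic group Z_27 correspond bijectively to divisors of 27.
Divisors of 27: 1, 3, 9, 27.
So Z_27 has 4 subgroups.

4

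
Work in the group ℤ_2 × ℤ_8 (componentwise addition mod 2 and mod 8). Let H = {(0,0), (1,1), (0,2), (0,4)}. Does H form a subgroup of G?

No

(1,1) ∈ H but its inverse (1,7) ∉ H, so H is not a subgroup.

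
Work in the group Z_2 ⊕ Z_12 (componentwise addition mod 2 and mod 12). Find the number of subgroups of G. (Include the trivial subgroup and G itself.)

16

|G| = 24, so by Lagrange every subgroup order divides 24. Divisors: 1, 2, 3, 4, 6, 8, 12, 24.
Subgroups by order — order 1: 1; order 2: 3; order 3: 1; order 4: 3; order 6: 3; order 8: 1; order 12: 3; order 24: 1.
Total: 1 + 3 + 1 + 3 + 3 + 1 + 3 + 1 = 16.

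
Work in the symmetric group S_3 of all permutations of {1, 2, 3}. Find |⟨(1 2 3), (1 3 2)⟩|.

3

|⟨(1 2 3)⟩| = 3 and |⟨(1 3 2)⟩| = 3, so |H| is a multiple of lcm(3, 3) = 3 and divides |G| = 6.
Closing under the operation: H = {e, (1 2 3), (1 3 2)}, so |H| = 3.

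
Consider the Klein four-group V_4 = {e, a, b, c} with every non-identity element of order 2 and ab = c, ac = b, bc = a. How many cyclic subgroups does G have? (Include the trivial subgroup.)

A cyclic subgroup of order d is generated by each of its φ(d) elements of order d, so the cyclic subgroups of order d number (#elements of order d)/φ(d).
Cyclic subgroups by order — order 1: 1; order 2: 3.
Total: 4.

4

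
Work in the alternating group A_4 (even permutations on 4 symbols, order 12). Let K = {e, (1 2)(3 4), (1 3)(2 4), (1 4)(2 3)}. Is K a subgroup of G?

Yes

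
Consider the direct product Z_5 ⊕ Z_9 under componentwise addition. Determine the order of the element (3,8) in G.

45

The order of (3,8) in Z_5 × Z_9 is lcm(ord(3) in Z_5, ord(8) in Z_9).
ord(3) = 5 and ord(8) = 9, so |⟨(3,8)⟩| = lcm(5, 9) = 45.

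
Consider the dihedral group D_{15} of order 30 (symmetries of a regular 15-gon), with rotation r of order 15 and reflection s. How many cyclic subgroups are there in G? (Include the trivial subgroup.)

19

Group the elements of G by the cyclic subgroup they generate; each cyclic subgroup of order d accounts for φ(d) elements.
Cyclic subgroups by order — order 1: 1; order 2: 15; order 3: 1; order 5: 1; order 15: 1.
Total: 19.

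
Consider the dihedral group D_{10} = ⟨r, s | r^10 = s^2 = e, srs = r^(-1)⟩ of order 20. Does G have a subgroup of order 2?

2 | 20. A subgroup of order 2 is {e, r^2s}.

Yes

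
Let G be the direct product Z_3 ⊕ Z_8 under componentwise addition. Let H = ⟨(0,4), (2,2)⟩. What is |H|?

|⟨(0,4)⟩| = 2 and |⟨(2,2)⟩| = 12, so |H| is a multiple of lcm(2, 12) = 12 and divides |G| = 24.
Closing under the operation: H = {(0,0), (0,2), (0,4), (0,6), (1,0), (1,2), (1,4), (1,6), (2,0), (2,2), (2,4), (2,6)}, so |H| = 12.

12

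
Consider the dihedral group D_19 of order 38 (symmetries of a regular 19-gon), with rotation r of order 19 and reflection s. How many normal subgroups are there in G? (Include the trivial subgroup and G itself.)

G has 22 subgroups. Checking conjugation-invariance by order — order 1: 1/1 normal; order 2: 0/19 normal; order 19: 1/1 normal; order 38: 1/1 normal.
Total normal subgroups: 3.

3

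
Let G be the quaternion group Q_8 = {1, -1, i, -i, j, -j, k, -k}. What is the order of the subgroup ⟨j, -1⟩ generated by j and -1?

4

|⟨j⟩| = 4 and |⟨-1⟩| = 2, so |H| is a multiple of lcm(4, 2) = 4 and divides |G| = 8.
Closing under the operation: H = {1, -1, j, -j}, so |H| = 4.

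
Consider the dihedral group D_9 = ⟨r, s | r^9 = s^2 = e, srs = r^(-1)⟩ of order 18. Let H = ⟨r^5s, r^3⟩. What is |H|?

6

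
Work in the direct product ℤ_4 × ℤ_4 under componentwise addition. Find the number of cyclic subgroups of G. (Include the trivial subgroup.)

Group the elements of G by the cyclic subgroup they generate; each cyclic subgroup of order d accounts for φ(d) elements.
Cyclic subgroups by order — order 1: 1; order 2: 3; order 4: 6.
Total: 10.

10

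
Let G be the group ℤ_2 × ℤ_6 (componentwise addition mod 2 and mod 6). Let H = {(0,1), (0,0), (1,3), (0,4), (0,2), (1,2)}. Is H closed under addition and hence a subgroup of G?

(0,1) ∈ H but its inverse (0,5) ∉ H, so H is not a subgroup.

No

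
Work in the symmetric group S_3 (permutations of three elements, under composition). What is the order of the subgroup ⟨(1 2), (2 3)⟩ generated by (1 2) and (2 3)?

6

|⟨(1 2)⟩| = 2 and |⟨(2 3)⟩| = 2, so |H| is a multiple of lcm(2, 2) = 2 and divides |G| = 6.
Closing {(1 2), (2 3)} under the group operation gives all of G, so |H| = 6.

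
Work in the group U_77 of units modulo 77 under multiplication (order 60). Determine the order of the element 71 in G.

Compute successive powers of 71 mod 77: 71, 36, 15, 64, 1; 71^5 ≡ 1 (mod 77).
So |⟨71⟩| = 5.

5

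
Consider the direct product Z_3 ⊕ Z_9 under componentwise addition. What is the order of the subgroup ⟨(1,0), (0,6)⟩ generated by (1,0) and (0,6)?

9

|⟨(1,0)⟩| = 3 and |⟨(0,6)⟩| = 3, so |H| is a multiple of lcm(3, 3) = 3 and divides |G| = 27.
Closing under the operation: H = {(0,0), (0,3), (0,6), (1,0), (1,3), (1,6), (2,0), (2,3), (2,6)}, so |H| = 9.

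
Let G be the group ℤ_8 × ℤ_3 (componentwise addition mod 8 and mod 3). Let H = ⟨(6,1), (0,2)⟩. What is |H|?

|⟨(6,1)⟩| = 12 and |⟨(0,2)⟩| = 3, so |H| is a multiple of lcm(12, 3) = 12 and divides |G| = 24.
Closing under the operation: H = {(0,0), (0,1), (0,2), (2,0), (2,1), (2,2), (4,0), (4,1), (4,2), (6,0), (6,1), (6,2)}, so |H| = 12.

12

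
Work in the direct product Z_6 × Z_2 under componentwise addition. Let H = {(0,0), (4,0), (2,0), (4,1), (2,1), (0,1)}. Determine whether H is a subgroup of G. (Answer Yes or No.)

Yes

|H| = 6 divides |G| = 12, consistent with Lagrange.
H contains the identity, every element's inverse is in H, and H is closed under +: it is a subgroup.
In fact H = ⟨(2,1)⟩.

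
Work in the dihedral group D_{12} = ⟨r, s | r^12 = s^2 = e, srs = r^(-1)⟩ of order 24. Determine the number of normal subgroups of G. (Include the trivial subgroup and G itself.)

G has 34 subgroups. Checking conjugation-invariance by order — order 1: 1/1 normal; order 2: 1/13 normal; order 3: 1/1 normal; order 4: 1/7 normal; order 6: 1/5 normal; order 8: 0/3 normal; order 12: 3/3 normal; order 24: 1/1 normal.
Total normal subgroups: 9.

9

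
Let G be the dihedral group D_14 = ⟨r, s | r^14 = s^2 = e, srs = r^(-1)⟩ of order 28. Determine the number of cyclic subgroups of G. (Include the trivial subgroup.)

Each element a generates a cyclic subgroup ⟨a⟩; distinct elements may generate the same one (a cyclic group of order d has φ(d) generators).
Cyclic subgroups by order — order 1: 1; order 2: 15; order 7: 1; order 14: 1.
Total: 18.

18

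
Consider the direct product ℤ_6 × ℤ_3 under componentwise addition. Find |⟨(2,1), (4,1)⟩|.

|⟨(2,1)⟩| = 3 and |⟨(4,1)⟩| = 3, so |H| is a multiple of lcm(3, 3) = 3 and divides |G| = 18.
Closing under the operation: H = {(0,0), (0,1), (0,2), (2,0), (2,1), (2,2), (4,0), (4,1), (4,2)}, so |H| = 9.

9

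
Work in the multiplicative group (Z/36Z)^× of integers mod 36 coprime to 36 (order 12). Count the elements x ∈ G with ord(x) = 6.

6

The elements of order 6 are: 5, 7, 11, 23, 29, 31.
That's 6.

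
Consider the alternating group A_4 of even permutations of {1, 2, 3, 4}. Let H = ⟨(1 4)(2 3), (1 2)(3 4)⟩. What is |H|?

|⟨(1 4)(2 3)⟩| = 2 and |⟨(1 2)(3 4)⟩| = 2, so |H| is a multiple of lcm(2, 2) = 2 and divides |G| = 12.
Closing under the operation: H = {e, (1 2)(3 4), (1 3)(2 4), (1 4)(2 3)}, so |H| = 4.

4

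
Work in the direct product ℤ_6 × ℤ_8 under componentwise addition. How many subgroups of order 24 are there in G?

|G| = 48 and 24 | 48, so subgroups of order 24 are possible by Lagrange.
The subgroups of order 24 are: {(0,0), (0,1), (0,2), (0,3), (0,4), (0,5), (0,6), (0,7), (2,0), (2,1), (2,2), (2,3), (2,4), (2,5), (2,6), (2,7), (4,0), (4,1), (4,2), (4,3), (4,4), (4,5), (4,6), (4,7)}; {(0,0), (0,2), (0,4), (0,6), (1,0), (1,2), (1,4), (1,6), (2,0), (2,2), (2,4), (2,6), (3,0), (3,2), (3,4), (3,6), (4,0), (4,2), (4,4), (4,6), (5,0), (5,2), (5,4), (5,6)}; {(0,0), (0,2), (0,4), (0,6), (1,1), (1,3), (1,5), (1,7), (2,0), (2,2), (2,4), (2,6), (3,1), (3,3), (3,5), (3,7), (4,0), (4,2), (4,4), (4,6), (5,1), (5,3), (5,5), (5,7)}.
So G has 3 subgroups of order 24.

3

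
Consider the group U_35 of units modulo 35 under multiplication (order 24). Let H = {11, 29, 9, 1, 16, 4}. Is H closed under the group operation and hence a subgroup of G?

Yes

|H| = 6 divides |G| = 24, consistent with Lagrange.
H contains the identity, every element's inverse is in H, and H is closed under ·: it is a subgroup.
In fact H = ⟨4⟩.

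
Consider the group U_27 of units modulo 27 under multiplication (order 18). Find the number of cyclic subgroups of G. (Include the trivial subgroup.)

6

Each element a generates a cyclic subgroup ⟨a⟩; distinct elements may generate the same one (a cyclic group of order d has φ(d) generators).
Cyclic subgroups by order — order 1: 1; order 2: 1; order 3: 1; order 6: 1; order 9: 1; order 18: 1.
Total: 6.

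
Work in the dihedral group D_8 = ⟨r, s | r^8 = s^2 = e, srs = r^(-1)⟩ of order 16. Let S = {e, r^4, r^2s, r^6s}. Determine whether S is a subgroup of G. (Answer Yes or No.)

|S| = 4 divides |G| = 16, consistent with Lagrange.
S contains the identity, every element's inverse is in S, and S is closed under ·: it is a subgroup.

Yes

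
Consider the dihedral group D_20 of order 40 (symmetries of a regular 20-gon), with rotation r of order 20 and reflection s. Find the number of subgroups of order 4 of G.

11

|G| = 40 and 4 | 40, so subgroups of order 4 are possible by Lagrange.
The subgroups of order 4 are: {e, r^10, s, r^10s}; {e, r^10, rs, r^11s}; {e, r^10, r^2s, r^12s}; {e, r^10, r^3s, r^13s}; … (11 in all).
So G has 11 subgroups of order 4.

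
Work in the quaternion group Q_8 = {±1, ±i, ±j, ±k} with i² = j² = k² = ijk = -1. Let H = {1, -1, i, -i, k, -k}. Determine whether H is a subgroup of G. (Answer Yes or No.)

|H| = 6 does not divide |G| = 8, so by Lagrange H is not a subgroup.

No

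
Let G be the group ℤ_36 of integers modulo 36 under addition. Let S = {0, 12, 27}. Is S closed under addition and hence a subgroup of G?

27 ∈ S but its inverse 9 ∉ S, so S is not a subgroup.

No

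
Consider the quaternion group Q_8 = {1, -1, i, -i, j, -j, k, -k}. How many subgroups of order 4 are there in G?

3

|G| = 8 and 4 | 8, so subgroups of order 4 are possible by Lagrange.
The subgroups of order 4 are: {1, -1, i, -i}; {1, -1, j, -j}; {1, -1, k, -k}.
So G has 3 subgroups of order 4.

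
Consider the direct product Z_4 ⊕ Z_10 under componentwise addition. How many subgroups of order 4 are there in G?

|G| = 40 and 4 | 40, so subgroups of order 4 are possible by Lagrange.
The subgroups of order 4 are: {(0,0), (0,5), (2,0), (2,5)}; {(0,0), (1,0), (2,0), (3,0)}; {(0,0), (1,5), (2,0), (3,5)}.
So G has 3 subgroups of order 4.

3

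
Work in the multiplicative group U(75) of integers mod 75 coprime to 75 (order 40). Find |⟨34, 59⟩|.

|⟨34⟩| = 10 and |⟨59⟩| = 10, so |H| is a multiple of lcm(10, 10) = 10 and divides |G| = 40.
Closing under the operation: H = {1, 4, 11, 14, 16, 19, 26, 29, 31, 34, 41, 44, 46, 49, 56, 59, 61, 64, 71, 74}, so |H| = 20.

20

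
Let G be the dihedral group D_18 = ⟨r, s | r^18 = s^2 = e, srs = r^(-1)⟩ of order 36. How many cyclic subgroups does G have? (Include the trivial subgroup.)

24

Group the elements of G by the cyclic subgroup they generate; each cyclic subgroup of order d accounts for φ(d) elements.
Cyclic subgroups by order — order 1: 1; order 2: 19; order 3: 1; order 6: 1; order 9: 1; order 18: 1.
Total: 24.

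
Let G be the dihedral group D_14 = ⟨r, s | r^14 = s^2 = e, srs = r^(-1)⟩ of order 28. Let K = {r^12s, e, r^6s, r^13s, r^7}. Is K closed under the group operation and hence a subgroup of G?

No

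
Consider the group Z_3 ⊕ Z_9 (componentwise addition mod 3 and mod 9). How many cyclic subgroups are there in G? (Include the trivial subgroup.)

Group the elements of G by the cyclic subgroup they generate; each cyclic subgroup of order d accounts for φ(d) elements.
Cyclic subgroups by order — order 1: 1; order 3: 4; order 9: 3.
Total: 8.

8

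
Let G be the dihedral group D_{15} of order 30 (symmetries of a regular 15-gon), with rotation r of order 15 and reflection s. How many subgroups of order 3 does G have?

|G| = 30 and 3 | 30, so subgroups of order 3 are possible by Lagrange.
The subgroups of order 3 are: {e, r^5, r^10}.
So G has 1 subgroup of order 3.

1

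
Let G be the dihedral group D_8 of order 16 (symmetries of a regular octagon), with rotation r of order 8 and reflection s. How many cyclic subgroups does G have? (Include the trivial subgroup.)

Each element a generates a cyclic subgroup ⟨a⟩; distinct elements may generate the same one (a cyclic group of order d has φ(d) generators).
Cyclic subgroups by order — order 1: 1; order 2: 9; order 4: 1; order 8: 1.
Total: 12.

12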